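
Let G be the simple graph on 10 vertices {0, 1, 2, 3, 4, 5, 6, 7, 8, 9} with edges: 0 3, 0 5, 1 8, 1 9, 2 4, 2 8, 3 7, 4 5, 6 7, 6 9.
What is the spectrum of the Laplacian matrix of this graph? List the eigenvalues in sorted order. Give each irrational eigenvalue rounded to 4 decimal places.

Reading degrees in the order [0, 1, 2, 3, 4, 5, 6, 7, 8, 9] gives [2, 2, 2, 2, 2, 2, 2, 2, 2, 2]; set D = diag(2, 2, 2, 2, 2, 2, 2, 2, 2, 2) and form L = D - A. Diagonalising L (or applying a numerical eigensolver to the 10x10 matrix) gives the spectrum above. The single zero eigenvalue shows the graph is connected.

[0, 0.3820, 0.3820, 1.3820, 1.3820, 2.6180, 2.6180, 3.6180, 3.6180, 4]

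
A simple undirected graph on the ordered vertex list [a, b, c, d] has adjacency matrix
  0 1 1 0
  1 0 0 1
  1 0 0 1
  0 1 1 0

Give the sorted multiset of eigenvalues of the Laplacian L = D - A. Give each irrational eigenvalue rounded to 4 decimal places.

[0, 2, 2, 4]

With the vertex order [a, b, c, d], the degrees are [2, 2, 2, 2], giving D = diag(2, 2, 2, 2) and L = D - A. Since every row of L sums to 0, the all-ones vector is in the kernel and 0 is an eigenvalue.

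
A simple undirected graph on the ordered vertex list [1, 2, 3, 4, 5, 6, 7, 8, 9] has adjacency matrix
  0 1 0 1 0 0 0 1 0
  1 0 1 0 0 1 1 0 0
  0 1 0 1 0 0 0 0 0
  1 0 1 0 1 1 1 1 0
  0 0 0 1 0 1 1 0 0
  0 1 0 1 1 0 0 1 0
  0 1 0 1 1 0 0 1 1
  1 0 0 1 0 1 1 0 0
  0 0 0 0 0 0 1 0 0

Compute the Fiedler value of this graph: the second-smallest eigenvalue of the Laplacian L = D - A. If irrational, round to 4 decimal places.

0.8786

Each diagonal entry of L is the vertex degree and each off-diagonal entry is -1 where an edge is present, 0 otherwise; in the order [1, 2, 3, 4, 5, 6, 7, 8, 9] the diagonal is [3, 4, 2, 6, 3, 4, 5, 4, 1]. The smallest Laplacian eigenvalue is always 0. The next one, lambda_2 = 0.8786, measures how hard the graph is to disconnect: larger values mean better connectivity. By the matrix-tree theorem the graph has (1/9) * product of the nonzero eigenvalues = 1680 spanning trees. The largest eigenvalue, 7.5934, is at most the vertex count 9.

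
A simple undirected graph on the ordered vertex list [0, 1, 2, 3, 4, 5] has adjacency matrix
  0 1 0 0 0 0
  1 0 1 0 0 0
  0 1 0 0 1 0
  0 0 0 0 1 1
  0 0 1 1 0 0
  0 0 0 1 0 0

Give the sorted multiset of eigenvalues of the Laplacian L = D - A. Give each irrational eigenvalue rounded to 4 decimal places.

With the vertex order [0, 1, 2, 3, 4, 5], the degrees are [1, 2, 2, 2, 2, 1], giving D = diag(1, 2, 2, 2, 2, 1) and L = D - A. The multiplicity of 0 as a Laplacian eigenvalue equals the number of connected components. The single zero eigenvalue shows the graph is connected. The eigenvalues sum to 10, which equals trace(L) = 2|E|. There is one zero in the spectrum, matching the 1 component.

[0, 0.2679, 1, 2, 3, 3.7321]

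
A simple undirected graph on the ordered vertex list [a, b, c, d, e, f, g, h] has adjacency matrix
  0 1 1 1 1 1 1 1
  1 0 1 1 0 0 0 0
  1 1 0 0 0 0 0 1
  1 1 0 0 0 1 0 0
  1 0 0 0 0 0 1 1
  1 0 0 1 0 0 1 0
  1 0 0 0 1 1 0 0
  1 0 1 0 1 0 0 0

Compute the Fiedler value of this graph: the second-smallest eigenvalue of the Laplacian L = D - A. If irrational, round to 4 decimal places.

1.7530

With the vertex order [a, b, c, d, e, f, g, h], the degrees are [7, 3, 3, 3, 3, 3, 3, 3], giving D = diag(7, 3, 3, 3, 3, 3, 3, 3) and L = D - A. The smallest Laplacian eigenvalue is always 0. The next one, lambda_2 = 1.7530, measures how hard the graph is to disconnect: larger values mean better connectivity. The largest eigenvalue, 8, is at most the vertex count 8.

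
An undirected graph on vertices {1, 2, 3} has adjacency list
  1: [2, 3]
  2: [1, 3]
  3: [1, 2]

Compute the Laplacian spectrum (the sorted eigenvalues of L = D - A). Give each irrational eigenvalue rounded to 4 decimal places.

With the vertex order [1, 2, 3], the degrees are [2, 2, 2], giving D = diag(2, 2, 2) and L = D - A. The multiplicity of 0 as a Laplacian eigenvalue equals the number of connected components. The single zero eigenvalue shows the graph is connected. The eigenvalues sum to 6, which equals trace(L) = 2|E|. There is one zero in the spectrum, matching the 1 component.

[0, 3, 3]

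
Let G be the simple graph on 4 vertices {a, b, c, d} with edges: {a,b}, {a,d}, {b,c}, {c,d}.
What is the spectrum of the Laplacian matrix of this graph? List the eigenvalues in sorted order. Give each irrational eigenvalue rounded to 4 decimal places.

[0, 2, 2, 4]

Reading degrees in the order [a, b, c, d] gives [2, 2, 2, 2]; set D = diag(2, 2, 2, 2) and form L = D - A. The multiplicity of 0 as a Laplacian eigenvalue equals the number of connected components. The largest eigenvalue, 4, is at most the vertex count 4. The eigenvalues sum to 8, which equals trace(L) = 2|E|.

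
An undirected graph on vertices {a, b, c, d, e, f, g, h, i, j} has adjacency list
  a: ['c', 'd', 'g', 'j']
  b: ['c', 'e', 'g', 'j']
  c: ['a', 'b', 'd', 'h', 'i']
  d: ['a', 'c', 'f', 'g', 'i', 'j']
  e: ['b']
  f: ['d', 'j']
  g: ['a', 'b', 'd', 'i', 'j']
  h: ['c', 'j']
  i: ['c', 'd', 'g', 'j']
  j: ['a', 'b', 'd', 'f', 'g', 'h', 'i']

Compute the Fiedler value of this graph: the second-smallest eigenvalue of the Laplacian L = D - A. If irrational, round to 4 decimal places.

0.7880

Reading degrees in the order [a, b, c, d, e, f, g, h, i, j] gives [4, 4, 5, 6, 1, 2, 5, 2, 4, 7]; set D = diag(4, 4, 5, 6, 1, 2, 5, 2, 4, 7) and form L = D - A. Computing the eigenvalues of L and sorting gives [0, 0.7880, 1.7697, 2.1980, 4, 4.0800, 4.9523, 6.6195, 7.1396, 8.4530]. The Fiedler value lambda_2 = 0.7880 is strictly positive, so the graph is connected. The largest eigenvalue, 8.4530, is at most the vertex count 10. By the matrix-tree theorem the graph has (1/10) * product of the nonzero eigenvalues = 9896 spanning trees.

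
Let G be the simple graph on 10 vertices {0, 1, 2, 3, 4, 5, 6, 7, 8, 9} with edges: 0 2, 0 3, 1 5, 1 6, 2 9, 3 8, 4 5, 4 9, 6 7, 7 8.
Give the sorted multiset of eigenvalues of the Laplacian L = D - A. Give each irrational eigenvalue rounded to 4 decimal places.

With the vertex order [0, 1, 2, 3, 4, 5, 6, 7, 8, 9], the degrees are [2, 2, 2, 2, 2, 2, 2, 2, 2, 2], giving D = diag(2, 2, 2, 2, 2, 2, 2, 2, 2, 2) and L = D - A. Diagonalising L (or applying a numerical eigensolver to the 10x10 matrix) gives the spectrum above. The single zero eigenvalue shows the graph is connected. The largest eigenvalue, 4, is at most the vertex count 10.

[0, 0.3820, 0.3820, 1.3820, 1.3820, 2.6180, 2.6180, 3.6180, 3.6180, 4]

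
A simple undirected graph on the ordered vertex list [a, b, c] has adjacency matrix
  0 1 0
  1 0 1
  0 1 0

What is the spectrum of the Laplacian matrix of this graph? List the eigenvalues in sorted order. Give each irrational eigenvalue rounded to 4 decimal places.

[0, 1, 3]

With the vertex order [a, b, c], the degrees are [1, 2, 1], giving D = diag(1, 2, 1) and L = D - A. Since every row of L sums to 0, the all-ones vector is in the kernel and 0 is an eigenvalue. The single zero eigenvalue shows the graph is connected. There is one zero in the spectrum, matching the 1 component.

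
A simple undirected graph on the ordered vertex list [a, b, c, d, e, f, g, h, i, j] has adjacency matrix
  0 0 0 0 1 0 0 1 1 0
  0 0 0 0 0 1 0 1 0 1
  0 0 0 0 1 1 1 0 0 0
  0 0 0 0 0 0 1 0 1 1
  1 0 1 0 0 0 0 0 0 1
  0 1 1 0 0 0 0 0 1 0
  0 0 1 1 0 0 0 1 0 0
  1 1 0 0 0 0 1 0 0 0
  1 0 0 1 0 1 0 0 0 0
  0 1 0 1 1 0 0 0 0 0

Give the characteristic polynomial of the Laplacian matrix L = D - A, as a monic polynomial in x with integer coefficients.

x^10 - 30x^9 + 390x^8 - 2880x^7 + 13305x^6 - 39882x^5 + 77640x^4 - 94800x^3 + 66000x^2 - 20000x

Each diagonal entry of L is the vertex degree and each off-diagonal entry is -1 where an edge is present, 0 otherwise; in the order [a, b, c, d, e, f, g, h, i, j] the diagonal is [3, 3, 3, 3, 3, 3, 3, 3, 3, 3]. L has integer entries, so p(x) = det(xI - L) has integer coefficients. Expanding the determinant yields x^10 - 30x^9 + 390x^8 - 2880x^7 + 13305x^6 - 39882x^5 + 77640x^4 - 94800x^3 + 66000x^2 - 20000x. The constant term is 0 because L is singular (the all-ones vector lies in its kernel). The eigenvalues sum to 30, which equals trace(L) = 2|E|.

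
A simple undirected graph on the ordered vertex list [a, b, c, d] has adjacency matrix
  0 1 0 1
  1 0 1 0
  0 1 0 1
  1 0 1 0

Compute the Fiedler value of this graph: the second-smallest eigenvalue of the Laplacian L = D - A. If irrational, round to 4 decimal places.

With the vertex order [a, b, c, d], the degrees are [2, 2, 2, 2], giving D = diag(2, 2, 2, 2) and L = D - A. Computing the eigenvalues of L and sorting gives [0, 2, 2, 4]. The Fiedler value lambda_2 = 2 is strictly positive, so the graph is connected. By the matrix-tree theorem the graph has (1/4) * product of the nonzero eigenvalues = 4 spanning trees. There is one zero in the spectrum, matching the 1 component.

2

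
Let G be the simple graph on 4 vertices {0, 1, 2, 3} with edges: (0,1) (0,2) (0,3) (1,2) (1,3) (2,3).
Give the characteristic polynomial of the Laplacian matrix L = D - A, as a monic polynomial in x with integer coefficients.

Reading degrees in the order [0, 1, 2, 3] gives [3, 3, 3, 3]; set D = diag(3, 3, 3, 3) and form L = D - A. L has integer entries, so p(x) = det(xI - L) has integer coefficients. Expanding the determinant yields x^4 - 12x^3 + 48x^2 - 64x. The constant term is 0 because L is singular (the all-ones vector lies in its kernel). The largest eigenvalue, 4, is at most the vertex count 4. By the matrix-tree theorem the graph has (1/4) * product of the nonzero eigenvalues = 16 spanning trees.

x^4 - 12x^3 + 48x^2 - 64x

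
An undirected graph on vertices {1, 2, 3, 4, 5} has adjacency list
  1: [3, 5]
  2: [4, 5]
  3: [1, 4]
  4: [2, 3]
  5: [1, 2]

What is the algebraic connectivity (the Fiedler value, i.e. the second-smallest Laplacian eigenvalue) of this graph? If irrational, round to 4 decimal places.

1.3820

Reading degrees in the order [1, 2, 3, 4, 5] gives [2, 2, 2, 2, 2]; set D = diag(2, 2, 2, 2, 2) and form L = D - A. Computing the eigenvalues of L and sorting gives [0, 1.3820, 1.3820, 3.6180, 3.6180]. The Fiedler value lambda_2 = 1.3820 is strictly positive, so the graph is connected. There is one zero in the spectrum, matching the 1 component. The largest eigenvalue, 3.6180, is at most the vertex count 5.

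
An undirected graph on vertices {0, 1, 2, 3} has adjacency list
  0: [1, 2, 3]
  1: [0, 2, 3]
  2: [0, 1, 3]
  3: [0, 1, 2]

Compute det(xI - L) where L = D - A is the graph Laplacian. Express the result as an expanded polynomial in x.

With the vertex order [0, 1, 2, 3], the degrees are [3, 3, 3, 3], giving D = diag(3, 3, 3, 3) and L = D - A. L has integer entries, so p(x) = det(xI - L) has integer coefficients. Expanding the determinant yields x^4 - 12x^3 + 48x^2 - 64x. The coefficient of x^3 equals -trace(L) = -12, matching the sum of degrees. There is one zero in the spectrum, matching the 1 component.

x^4 - 12x^3 + 48x^2 - 64x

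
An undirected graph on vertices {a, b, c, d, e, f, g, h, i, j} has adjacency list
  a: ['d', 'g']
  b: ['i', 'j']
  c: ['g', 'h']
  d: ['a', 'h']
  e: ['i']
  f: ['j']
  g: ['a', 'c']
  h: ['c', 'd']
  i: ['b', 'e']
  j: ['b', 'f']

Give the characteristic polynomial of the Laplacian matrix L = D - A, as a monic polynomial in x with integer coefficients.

x^10 - 18x^9 + 136x^8 - 560x^7 + 1365x^6 - 2000x^5 + 1700x^4 - 750x^3 + 125x^2

Reading degrees in the order [a, b, c, d, e, f, g, h, i, j] gives [2, 2, 2, 2, 1, 1, 2, 2, 2, 2]; set D = diag(2, 2, 2, 2, 1, 1, 2, 2, 2, 2) and form L = D - A. L has integer entries, so p(x) = det(xI - L) has integer coefficients. Expanding the determinant yields x^10 - 18x^9 + 136x^8 - 560x^7 + 1365x^6 - 2000x^5 + 1700x^4 - 750x^3 + 125x^2. The coefficient of x^9 equals -trace(L) = -18, matching the sum of degrees. There are 2 zeros in the spectrum, matching the 2 components.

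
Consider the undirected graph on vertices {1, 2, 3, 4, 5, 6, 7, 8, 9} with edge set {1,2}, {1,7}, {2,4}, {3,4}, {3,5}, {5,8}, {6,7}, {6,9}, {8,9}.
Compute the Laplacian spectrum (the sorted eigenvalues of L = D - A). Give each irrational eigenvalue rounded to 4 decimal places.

Reading degrees in the order [1, 2, 3, 4, 5, 6, 7, 8, 9] gives [2, 2, 2, 2, 2, 2, 2, 2, 2]; set D = diag(2, 2, 2, 2, 2, 2, 2, 2, 2) and form L = D - A. Since every row of L sums to 0, the all-ones vector is in the kernel and 0 is an eigenvalue. The single zero eigenvalue shows the graph is connected. The eigenvalues sum to 18, which equals trace(L) = 2|E|.

[0, 0.4679, 0.4679, 1.6527, 1.6527, 3, 3, 3.8794, 3.8794]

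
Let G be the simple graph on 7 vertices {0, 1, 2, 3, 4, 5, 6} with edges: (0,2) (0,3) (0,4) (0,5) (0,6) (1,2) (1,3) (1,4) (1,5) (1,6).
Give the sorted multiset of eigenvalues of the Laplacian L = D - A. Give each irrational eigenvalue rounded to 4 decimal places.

With the vertex order [0, 1, 2, 3, 4, 5, 6], the degrees are [5, 5, 2, 2, 2, 2, 2], giving D = diag(5, 5, 2, 2, 2, 2, 2) and L = D - A. The multiplicity of 0 as a Laplacian eigenvalue equals the number of connected components. By the matrix-tree theorem the graph has (1/7) * product of the nonzero eigenvalues = 80 spanning trees.

[0, 2, 2, 2, 2, 5, 7]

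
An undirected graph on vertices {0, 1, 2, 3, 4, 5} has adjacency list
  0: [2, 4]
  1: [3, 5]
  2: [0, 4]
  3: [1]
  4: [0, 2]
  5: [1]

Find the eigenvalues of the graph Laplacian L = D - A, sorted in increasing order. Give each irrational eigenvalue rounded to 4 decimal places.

[0, 0, 1, 3, 3, 3]

With the vertex order [0, 1, 2, 3, 4, 5], the degrees are [2, 2, 2, 1, 2, 1], giving D = diag(2, 2, 2, 1, 2, 1) and L = D - A. Diagonalising L (or applying a numerical eigensolver to the 6x6 matrix) gives the spectrum above. The 2 zero eigenvalues correspond to the 2 connected components. The eigenvalues sum to 10, which equals trace(L) = 2|E|.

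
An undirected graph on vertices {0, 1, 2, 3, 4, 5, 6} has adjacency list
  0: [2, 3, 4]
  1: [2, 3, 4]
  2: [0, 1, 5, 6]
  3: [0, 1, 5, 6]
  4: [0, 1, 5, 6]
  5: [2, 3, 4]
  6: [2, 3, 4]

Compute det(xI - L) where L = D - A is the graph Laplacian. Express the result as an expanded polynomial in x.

x^7 - 24x^6 + 234x^5 - 1192x^4 + 3357x^3 - 4968x^2 + 3024x

Reading degrees in the order [0, 1, 2, 3, 4, 5, 6] gives [3, 3, 4, 4, 4, 3, 3]; set D = diag(3, 3, 4, 4, 4, 3, 3) and form L = D - A. Computing det(xI - L) by cofactor expansion (or equivalently via sum-over-permutations) gives x^7 - 24x^6 + 234x^5 - 1192x^4 + 3357x^3 - 4968x^2 + 3024x. Since p(0) = det(-L) = 0, x divides p(x).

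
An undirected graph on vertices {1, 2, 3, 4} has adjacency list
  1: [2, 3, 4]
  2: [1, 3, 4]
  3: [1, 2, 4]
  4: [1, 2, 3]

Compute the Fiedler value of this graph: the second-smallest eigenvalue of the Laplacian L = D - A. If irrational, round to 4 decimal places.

With the vertex order [1, 2, 3, 4], the degrees are [3, 3, 3, 3], giving D = diag(3, 3, 3, 3) and L = D - A. The sorted Laplacian eigenvalues are [0, 4, 4, 4]; the algebraic connectivity is the second entry, 4. By the matrix-tree theorem the graph has (1/4) * product of the nonzero eigenvalues = 16 spanning trees.

4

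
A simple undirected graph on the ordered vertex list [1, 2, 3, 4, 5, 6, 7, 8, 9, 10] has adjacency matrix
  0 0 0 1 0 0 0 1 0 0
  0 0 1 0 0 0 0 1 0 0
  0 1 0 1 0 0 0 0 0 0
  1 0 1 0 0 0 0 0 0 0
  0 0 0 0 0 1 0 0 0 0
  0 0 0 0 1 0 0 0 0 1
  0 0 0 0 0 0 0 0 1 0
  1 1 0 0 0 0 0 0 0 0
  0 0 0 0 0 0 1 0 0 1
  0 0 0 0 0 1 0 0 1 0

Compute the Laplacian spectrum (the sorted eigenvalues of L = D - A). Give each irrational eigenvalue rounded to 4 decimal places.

[0, 0, 0.3820, 1.3820, 1.3820, 1.3820, 2.6180, 3.6180, 3.6180, 3.6180]

With the vertex order [1, 2, 3, 4, 5, 6, 7, 8, 9, 10], the degrees are [2, 2, 2, 2, 1, 2, 1, 2, 2, 2], giving D = diag(2, 2, 2, 2, 1, 2, 1, 2, 2, 2) and L = D - A. L is symmetric positive semidefinite, so every eigenvalue is real and nonnegative. The 2 zero eigenvalues correspond to the 2 connected components. There are 2 zeros in the spectrum, matching the 2 components. The largest eigenvalue, 3.6180, is at most the vertex count 10.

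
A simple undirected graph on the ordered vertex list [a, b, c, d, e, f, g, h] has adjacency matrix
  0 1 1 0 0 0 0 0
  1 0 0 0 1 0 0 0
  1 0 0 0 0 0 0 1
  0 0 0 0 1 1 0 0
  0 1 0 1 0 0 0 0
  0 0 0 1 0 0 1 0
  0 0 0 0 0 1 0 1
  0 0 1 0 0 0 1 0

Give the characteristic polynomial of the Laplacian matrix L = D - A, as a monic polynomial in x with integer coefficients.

x^8 - 16x^7 + 104x^6 - 352x^5 + 660x^4 - 672x^3 + 336x^2 - 64x

With the vertex order [a, b, c, d, e, f, g, h], the degrees are [2, 2, 2, 2, 2, 2, 2, 2], giving D = diag(2, 2, 2, 2, 2, 2, 2, 2) and L = D - A. Computing det(xI - L) by cofactor expansion (or equivalently via sum-over-permutations) gives x^8 - 16x^7 + 104x^6 - 352x^5 + 660x^4 - 672x^3 + 336x^2 - 64x. Since p(0) = det(-L) = 0, x divides p(x). The eigenvalues sum to 16, which equals trace(L) = 2|E|. There is one zero in the spectrum, matching the 1 component.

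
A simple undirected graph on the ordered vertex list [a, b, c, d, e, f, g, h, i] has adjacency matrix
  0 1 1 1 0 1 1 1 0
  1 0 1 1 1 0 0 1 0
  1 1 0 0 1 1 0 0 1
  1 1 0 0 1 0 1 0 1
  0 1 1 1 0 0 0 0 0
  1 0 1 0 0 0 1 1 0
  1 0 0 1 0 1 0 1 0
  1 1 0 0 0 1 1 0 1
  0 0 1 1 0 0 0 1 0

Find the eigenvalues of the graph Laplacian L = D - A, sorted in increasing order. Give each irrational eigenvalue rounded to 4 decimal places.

[0, 2.2995, 2.8344, 4, 4.7277, 5.3352, 6, 7.0172, 7.7860]

Each diagonal entry of L is the vertex degree and each off-diagonal entry is -1 where an edge is present, 0 otherwise; in the order [a, b, c, d, e, f, g, h, i] the diagonal is [6, 5, 5, 5, 3, 4, 4, 5, 3]. Since every row of L sums to 0, the all-ones vector is in the kernel and 0 is an eigenvalue.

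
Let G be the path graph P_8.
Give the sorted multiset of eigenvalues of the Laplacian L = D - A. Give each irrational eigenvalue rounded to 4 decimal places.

[0, 0.1522, 0.5858, 1.2346, 2, 2.7654, 3.4142, 3.8478]

The graph has 8 vertices and degree multiset [2, 2, 2, 2, 2, 2, 1, 1]; D is the diagonal matrix of degrees and L = D - A. The multiplicity of 0 as a Laplacian eigenvalue equals the number of connected components. There is one zero in the spectrum, matching the 1 component.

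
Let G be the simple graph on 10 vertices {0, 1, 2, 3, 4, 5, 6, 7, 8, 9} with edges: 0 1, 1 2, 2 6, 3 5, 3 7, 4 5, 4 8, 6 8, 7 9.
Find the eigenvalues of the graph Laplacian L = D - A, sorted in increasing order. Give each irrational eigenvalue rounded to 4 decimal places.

[0, 0.0979, 0.3820, 0.8244, 1.3820, 2, 2.6180, 3.1756, 3.6180, 3.9021]

Each diagonal entry of L is the vertex degree and each off-diagonal entry is -1 where an edge is present, 0 otherwise; in the order [0, 1, 2, 3, 4, 5, 6, 7, 8, 9] the diagonal is [1, 2, 2, 2, 2, 2, 2, 2, 2, 1]. L is symmetric positive semidefinite, so every eigenvalue is real and nonnegative. The single zero eigenvalue shows the graph is connected.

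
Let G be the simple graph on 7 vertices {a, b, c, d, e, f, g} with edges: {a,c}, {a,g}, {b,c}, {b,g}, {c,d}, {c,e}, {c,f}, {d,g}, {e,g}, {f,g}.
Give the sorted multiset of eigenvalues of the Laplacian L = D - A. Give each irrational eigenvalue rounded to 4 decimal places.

Each diagonal entry of L is the vertex degree and each off-diagonal entry is -1 where an edge is present, 0 otherwise; in the order [a, b, c, d, e, f, g] the diagonal is [2, 2, 5, 2, 2, 2, 5]. Since every row of L sums to 0, the all-ones vector is in the kernel and 0 is an eigenvalue.

[0, 2, 2, 2, 2, 5, 7]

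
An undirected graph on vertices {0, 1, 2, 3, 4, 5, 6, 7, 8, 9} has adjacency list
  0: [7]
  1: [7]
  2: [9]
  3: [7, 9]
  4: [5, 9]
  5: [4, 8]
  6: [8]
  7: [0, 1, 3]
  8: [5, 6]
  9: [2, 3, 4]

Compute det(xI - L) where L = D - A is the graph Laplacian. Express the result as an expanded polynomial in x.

x^10 - 18x^9 + 134x^8 - 536x^7 + 1255x^6 - 1760x^5 + 1452x^4 - 660x^3 + 142x^2 - 10x

With the vertex order [0, 1, 2, 3, 4, 5, 6, 7, 8, 9], the degrees are [1, 1, 1, 2, 2, 2, 1, 3, 2, 3], giving D = diag(1, 1, 1, 2, 2, 2, 1, 3, 2, 3) and L = D - A. Computing det(xI - L) by cofactor expansion (or equivalently via sum-over-permutations) gives x^10 - 18x^9 + 134x^8 - 536x^7 + 1255x^6 - 1760x^5 + 1452x^4 - 660x^3 + 142x^2 - 10x. Since p(0) = det(-L) = 0, x divides p(x). The eigenvalues sum to 18, which equals trace(L) = 2|E|.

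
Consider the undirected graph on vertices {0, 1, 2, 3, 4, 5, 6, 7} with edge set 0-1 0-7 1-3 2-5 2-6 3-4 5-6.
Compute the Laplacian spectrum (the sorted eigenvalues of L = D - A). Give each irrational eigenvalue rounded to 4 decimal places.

With the vertex order [0, 1, 2, 3, 4, 5, 6, 7], the degrees are [2, 2, 2, 2, 1, 2, 2, 1], giving D = diag(2, 2, 2, 2, 1, 2, 2, 1) and L = D - A. Diagonalising L (or applying a numerical eigensolver to the 8x8 matrix) gives the spectrum above. The 2 zero eigenvalues correspond to the 2 connected components. There are 2 zeros in the spectrum, matching the 2 components. The eigenvalues sum to 14, which equals trace(L) = 2|E|.

[0, 0, 0.3820, 1.3820, 2.6180, 3, 3, 3.6180]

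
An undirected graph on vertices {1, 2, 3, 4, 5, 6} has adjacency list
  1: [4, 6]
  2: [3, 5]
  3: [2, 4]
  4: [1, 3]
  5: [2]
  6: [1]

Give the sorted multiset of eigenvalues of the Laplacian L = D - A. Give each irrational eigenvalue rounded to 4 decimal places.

[0, 0.2679, 1, 2, 3, 3.7321]

Reading degrees in the order [1, 2, 3, 4, 5, 6] gives [2, 2, 2, 2, 1, 1]; set D = diag(2, 2, 2, 2, 1, 1) and form L = D - A. The multiplicity of 0 as a Laplacian eigenvalue equals the number of connected components.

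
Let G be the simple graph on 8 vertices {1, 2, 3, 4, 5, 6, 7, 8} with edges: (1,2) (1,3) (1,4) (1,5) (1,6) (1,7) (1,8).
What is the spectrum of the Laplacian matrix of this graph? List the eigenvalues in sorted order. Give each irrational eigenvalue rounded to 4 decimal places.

[0, 1, 1, 1, 1, 1, 1, 8]

Each diagonal entry of L is the vertex degree and each off-diagonal entry is -1 where an edge is present, 0 otherwise; in the order [1, 2, 3, 4, 5, 6, 7, 8] the diagonal is [7, 1, 1, 1, 1, 1, 1, 1]. Since every row of L sums to 0, the all-ones vector is in the kernel and 0 is an eigenvalue. The largest eigenvalue, 8, is at most the vertex count 8.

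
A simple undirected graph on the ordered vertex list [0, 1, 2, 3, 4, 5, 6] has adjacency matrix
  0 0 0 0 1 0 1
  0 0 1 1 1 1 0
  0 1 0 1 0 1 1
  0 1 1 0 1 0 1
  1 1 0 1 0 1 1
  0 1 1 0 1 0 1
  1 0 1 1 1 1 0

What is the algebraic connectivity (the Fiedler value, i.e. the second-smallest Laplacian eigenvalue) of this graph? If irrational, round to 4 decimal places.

Each diagonal entry of L is the vertex degree and each off-diagonal entry is -1 where an edge is present, 0 otherwise; in the order [0, 1, 2, 3, 4, 5, 6] the diagonal is [2, 4, 4, 4, 5, 4, 5]. The smallest Laplacian eigenvalue is always 0. The next one, lambda_2 = 1.8358, measures how hard the graph is to disconnect: larger values mean better connectivity.

1.8358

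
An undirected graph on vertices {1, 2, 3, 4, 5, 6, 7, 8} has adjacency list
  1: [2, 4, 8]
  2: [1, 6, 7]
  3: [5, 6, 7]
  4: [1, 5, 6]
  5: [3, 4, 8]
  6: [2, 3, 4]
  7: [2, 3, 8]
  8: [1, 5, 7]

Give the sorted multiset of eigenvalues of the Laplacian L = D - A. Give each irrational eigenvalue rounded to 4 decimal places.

[0, 2, 2, 2, 4, 4, 4, 6]

Reading degrees in the order [1, 2, 3, 4, 5, 6, 7, 8] gives [3, 3, 3, 3, 3, 3, 3, 3]; set D = diag(3, 3, 3, 3, 3, 3, 3, 3) and form L = D - A. Diagonalising L (or applying a numerical eigensolver to the 8x8 matrix) gives the spectrum above. The single zero eigenvalue shows the graph is connected.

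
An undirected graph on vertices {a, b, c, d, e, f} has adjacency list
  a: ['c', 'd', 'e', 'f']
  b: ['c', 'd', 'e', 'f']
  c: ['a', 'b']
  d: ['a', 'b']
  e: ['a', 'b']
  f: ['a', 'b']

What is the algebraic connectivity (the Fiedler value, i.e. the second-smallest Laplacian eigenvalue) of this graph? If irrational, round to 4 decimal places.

2

Each diagonal entry of L is the vertex degree and each off-diagonal entry is -1 where an edge is present, 0 otherwise; in the order [a, b, c, d, e, f] the diagonal is [4, 4, 2, 2, 2, 2]. The sorted Laplacian eigenvalues are [0, 2, 2, 2, 4, 6]; the algebraic connectivity is the second entry, 2. By the matrix-tree theorem the graph has (1/6) * product of the nonzero eigenvalues = 32 spanning trees.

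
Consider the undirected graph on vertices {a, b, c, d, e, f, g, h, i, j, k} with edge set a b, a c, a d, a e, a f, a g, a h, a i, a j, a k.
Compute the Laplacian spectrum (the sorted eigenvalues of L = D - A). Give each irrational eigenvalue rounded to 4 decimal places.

With the vertex order [a, b, c, d, e, f, g, h, i, j, k], the degrees are [10, 1, 1, 1, 1, 1, 1, 1, 1, 1, 1], giving D = diag(10, 1, 1, 1, 1, 1, 1, 1, 1, 1, 1) and L = D - A. L is symmetric positive semidefinite, so every eigenvalue is real and nonnegative. The largest eigenvalue, 11, is at most the vertex count 11.

[0, 1, 1, 1, 1, 1, 1, 1, 1, 1, 11]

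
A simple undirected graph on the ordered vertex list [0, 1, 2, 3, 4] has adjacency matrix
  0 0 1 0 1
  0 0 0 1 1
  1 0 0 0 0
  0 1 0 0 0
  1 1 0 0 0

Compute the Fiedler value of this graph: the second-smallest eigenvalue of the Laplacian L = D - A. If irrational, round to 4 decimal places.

0.3820

With the vertex order [0, 1, 2, 3, 4], the degrees are [2, 2, 1, 1, 2], giving D = diag(2, 2, 1, 1, 2) and L = D - A. Computing the eigenvalues of L and sorting gives [0, 0.3820, 1.3820, 2.6180, 3.6180]. The Fiedler value lambda_2 = 0.3820 is strictly positive, so the graph is connected. The eigenvalues sum to 8, which equals trace(L) = 2|E|. By the matrix-tree theorem the graph has (1/5) * product of the nonzero eigenvalues = 1 spanning tree.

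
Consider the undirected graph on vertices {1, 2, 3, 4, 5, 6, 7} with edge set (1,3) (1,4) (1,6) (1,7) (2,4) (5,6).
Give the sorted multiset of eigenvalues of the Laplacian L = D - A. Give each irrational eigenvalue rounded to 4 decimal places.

[0, 0.3820, 0.6086, 1, 2.2271, 2.6180, 5.1642]

Reading degrees in the order [1, 2, 3, 4, 5, 6, 7] gives [4, 1, 1, 2, 1, 2, 1]; set D = diag(4, 1, 1, 2, 1, 2, 1) and form L = D - A. Since every row of L sums to 0, the all-ones vector is in the kernel and 0 is an eigenvalue.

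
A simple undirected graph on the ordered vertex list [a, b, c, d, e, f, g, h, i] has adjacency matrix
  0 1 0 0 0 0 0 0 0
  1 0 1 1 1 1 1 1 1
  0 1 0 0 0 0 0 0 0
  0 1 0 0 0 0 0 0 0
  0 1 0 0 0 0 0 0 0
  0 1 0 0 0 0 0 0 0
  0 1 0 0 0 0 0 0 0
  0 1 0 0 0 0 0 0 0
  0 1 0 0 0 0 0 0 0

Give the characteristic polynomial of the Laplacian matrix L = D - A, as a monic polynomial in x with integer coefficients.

Each diagonal entry of L is the vertex degree and each off-diagonal entry is -1 where an edge is present, 0 otherwise; in the order [a, b, c, d, e, f, g, h, i] the diagonal is [1, 8, 1, 1, 1, 1, 1, 1, 1]. Computing det(xI - L) by cofactor expansion (or equivalently via sum-over-permutations) gives x^9 - 16x^8 + 84x^7 - 224x^6 + 350x^5 - 336x^4 + 196x^3 - 64x^2 + 9x. The constant term is 0 because L is singular (the all-ones vector lies in its kernel). The eigenvalues sum to 16, which equals trace(L) = 2|E|. There is one zero in the spectrum, matching the 1 component.

x^9 - 16x^8 + 84x^7 - 224x^6 + 350x^5 - 336x^4 + 196x^3 - 64x^2 + 9x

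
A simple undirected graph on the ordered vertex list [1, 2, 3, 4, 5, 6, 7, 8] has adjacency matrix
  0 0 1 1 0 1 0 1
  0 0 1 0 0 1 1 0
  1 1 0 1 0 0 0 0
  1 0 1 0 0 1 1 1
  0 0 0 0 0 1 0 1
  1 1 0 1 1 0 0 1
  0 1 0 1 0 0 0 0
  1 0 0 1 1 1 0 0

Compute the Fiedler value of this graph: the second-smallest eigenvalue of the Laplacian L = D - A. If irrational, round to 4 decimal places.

Each diagonal entry of L is the vertex degree and each off-diagonal entry is -1 where an edge is present, 0 otherwise; in the order [1, 2, 3, 4, 5, 6, 7, 8] the diagonal is [4, 3, 3, 5, 2, 5, 2, 4]. Computing the eigenvalues of L and sorting gives [0, 1.2780, 2.1288, 3, 3.8682, 5.2643, 5.7182, 6.7426]. The Fiedler value lambda_2 = 1.2780 is strictly positive, so the graph is connected. The eigenvalues sum to 28, which equals trace(L) = 2|E|. By the matrix-tree theorem the graph has (1/8) * product of the nonzero eigenvalues = 801 spanning trees.

1.2780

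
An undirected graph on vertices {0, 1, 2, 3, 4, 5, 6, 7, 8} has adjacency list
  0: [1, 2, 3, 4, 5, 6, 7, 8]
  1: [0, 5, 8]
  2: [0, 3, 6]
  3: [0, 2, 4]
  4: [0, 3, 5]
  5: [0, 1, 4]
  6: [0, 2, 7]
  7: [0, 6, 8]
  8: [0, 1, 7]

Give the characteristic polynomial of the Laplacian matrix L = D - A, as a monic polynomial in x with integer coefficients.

x^9 - 32x^8 + 428x^7 - 3136x^6 + 13786x^5 - 37232x^4 + 60276x^3 - 53424x^2 + 19845x

Reading degrees in the order [0, 1, 2, 3, 4, 5, 6, 7, 8] gives [8, 3, 3, 3, 3, 3, 3, 3, 3]; set D = diag(8, 3, 3, 3, 3, 3, 3, 3, 3) and form L = D - A. L has integer entries, so p(x) = det(xI - L) has integer coefficients. Expanding the determinant yields x^9 - 32x^8 + 428x^7 - 3136x^6 + 13786x^5 - 37232x^4 + 60276x^3 - 53424x^2 + 19845x. The constant term is 0 because L is singular (the all-ones vector lies in its kernel).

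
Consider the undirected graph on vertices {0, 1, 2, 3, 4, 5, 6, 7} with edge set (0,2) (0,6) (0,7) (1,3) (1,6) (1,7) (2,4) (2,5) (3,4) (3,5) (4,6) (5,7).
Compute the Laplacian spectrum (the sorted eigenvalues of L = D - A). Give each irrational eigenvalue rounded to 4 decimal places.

With the vertex order [0, 1, 2, 3, 4, 5, 6, 7], the degrees are [3, 3, 3, 3, 3, 3, 3, 3], giving D = diag(3, 3, 3, 3, 3, 3, 3, 3) and L = D - A. Since every row of L sums to 0, the all-ones vector is in the kernel and 0 is an eigenvalue. The largest eigenvalue, 6, is at most the vertex count 8.

[0, 2, 2, 2, 4, 4, 4, 6]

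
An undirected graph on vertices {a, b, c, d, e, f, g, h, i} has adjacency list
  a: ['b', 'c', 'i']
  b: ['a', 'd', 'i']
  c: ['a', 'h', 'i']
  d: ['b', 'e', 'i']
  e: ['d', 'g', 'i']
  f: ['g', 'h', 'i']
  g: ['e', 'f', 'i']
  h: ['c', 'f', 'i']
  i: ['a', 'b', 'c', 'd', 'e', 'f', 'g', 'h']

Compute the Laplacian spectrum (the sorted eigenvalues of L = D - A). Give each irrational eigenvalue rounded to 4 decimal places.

[0, 1.5858, 1.5858, 3, 3, 4.4142, 4.4142, 5, 9]

With the vertex order [a, b, c, d, e, f, g, h, i], the degrees are [3, 3, 3, 3, 3, 3, 3, 3, 8], giving D = diag(3, 3, 3, 3, 3, 3, 3, 3, 8) and L = D - A. L is symmetric positive semidefinite, so every eigenvalue is real and nonnegative. The single zero eigenvalue shows the graph is connected.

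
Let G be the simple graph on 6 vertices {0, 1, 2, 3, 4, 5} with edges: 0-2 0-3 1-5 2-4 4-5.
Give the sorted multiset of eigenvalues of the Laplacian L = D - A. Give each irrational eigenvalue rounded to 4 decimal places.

With the vertex order [0, 1, 2, 3, 4, 5], the degrees are [2, 1, 2, 1, 2, 2], giving D = diag(2, 1, 2, 1, 2, 2) and L = D - A. Since every row of L sums to 0, the all-ones vector is in the kernel and 0 is an eigenvalue. The largest eigenvalue, 3.7321, is at most the vertex count 6. By the matrix-tree theorem the graph has (1/6) * product of the nonzero eigenvalues = 1 spanning tree.

[0, 0.2679, 1, 2, 3, 3.7321]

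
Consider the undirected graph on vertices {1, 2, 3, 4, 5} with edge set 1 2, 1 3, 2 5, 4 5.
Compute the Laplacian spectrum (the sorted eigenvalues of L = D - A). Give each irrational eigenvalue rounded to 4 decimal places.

[0, 0.3820, 1.3820, 2.6180, 3.6180]

Each diagonal entry of L is the vertex degree and each off-diagonal entry is -1 where an edge is present, 0 otherwise; in the order [1, 2, 3, 4, 5] the diagonal is [2, 2, 1, 1, 2]. The multiplicity of 0 as a Laplacian eigenvalue equals the number of connected components. The single zero eigenvalue shows the graph is connected. The eigenvalues sum to 8, which equals trace(L) = 2|E|.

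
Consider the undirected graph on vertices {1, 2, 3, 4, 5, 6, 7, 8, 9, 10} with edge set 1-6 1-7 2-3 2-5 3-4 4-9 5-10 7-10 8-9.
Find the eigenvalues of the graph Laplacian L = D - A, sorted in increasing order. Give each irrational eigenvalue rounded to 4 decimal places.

[0, 0.0979, 0.3820, 0.8244, 1.3820, 2, 2.6180, 3.1756, 3.6180, 3.9021]

With the vertex order [1, 2, 3, 4, 5, 6, 7, 8, 9, 10], the degrees are [2, 2, 2, 2, 2, 1, 2, 1, 2, 2], giving D = diag(2, 2, 2, 2, 2, 1, 2, 1, 2, 2) and L = D - A. Since every row of L sums to 0, the all-ones vector is in the kernel and 0 is an eigenvalue. The largest eigenvalue, 3.9021, is at most the vertex count 10.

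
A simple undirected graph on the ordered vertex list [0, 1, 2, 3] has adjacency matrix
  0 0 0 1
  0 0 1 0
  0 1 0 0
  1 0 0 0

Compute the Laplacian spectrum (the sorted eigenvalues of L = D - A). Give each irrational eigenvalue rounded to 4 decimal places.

[0, 0, 2, 2]

Reading degrees in the order [0, 1, 2, 3] gives [1, 1, 1, 1]; set D = diag(1, 1, 1, 1) and form L = D - A. The multiplicity of 0 as a Laplacian eigenvalue equals the number of connected components. The 2 zero eigenvalues correspond to the 2 connected components. There are 2 zeros in the spectrum, matching the 2 components.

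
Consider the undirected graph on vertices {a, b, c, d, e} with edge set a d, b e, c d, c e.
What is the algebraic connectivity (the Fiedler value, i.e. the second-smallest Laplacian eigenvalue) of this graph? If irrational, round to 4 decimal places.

0.3820

Each diagonal entry of L is the vertex degree and each off-diagonal entry is -1 where an edge is present, 0 otherwise; in the order [a, b, c, d, e] the diagonal is [1, 1, 2, 2, 2]. The smallest Laplacian eigenvalue is always 0. The next one, lambda_2 = 0.3820, measures how hard the graph is to disconnect: larger values mean better connectivity. There is one zero in the spectrum, matching the 1 component. The largest eigenvalue, 3.6180, is at most the vertex count 5.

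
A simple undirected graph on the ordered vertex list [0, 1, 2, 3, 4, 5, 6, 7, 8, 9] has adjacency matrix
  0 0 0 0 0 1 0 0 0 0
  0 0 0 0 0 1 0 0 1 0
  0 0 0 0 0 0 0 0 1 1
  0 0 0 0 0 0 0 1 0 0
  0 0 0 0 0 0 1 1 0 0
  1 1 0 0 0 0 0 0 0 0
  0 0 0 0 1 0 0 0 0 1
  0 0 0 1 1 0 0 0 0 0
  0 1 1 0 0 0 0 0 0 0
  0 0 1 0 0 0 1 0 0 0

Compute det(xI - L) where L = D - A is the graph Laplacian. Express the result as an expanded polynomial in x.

x^10 - 18x^9 + 136x^8 - 560x^7 + 1365x^6 - 2002x^5 + 1716x^4 - 792x^3 + 165x^2 - 10x

Reading degrees in the order [0, 1, 2, 3, 4, 5, 6, 7, 8, 9] gives [1, 2, 2, 1, 2, 2, 2, 2, 2, 2]; set D = diag(1, 2, 2, 1, 2, 2, 2, 2, 2, 2) and form L = D - A. Computing det(xI - L) by cofactor expansion (or equivalently via sum-over-permutations) gives x^10 - 18x^9 + 136x^8 - 560x^7 + 1365x^6 - 2002x^5 + 1716x^4 - 792x^3 + 165x^2 - 10x. The constant term is 0 because L is singular (the all-ones vector lies in its kernel). The eigenvalues sum to 18, which equals trace(L) = 2|E|. There is one zero in the spectrum, matching the 1 component.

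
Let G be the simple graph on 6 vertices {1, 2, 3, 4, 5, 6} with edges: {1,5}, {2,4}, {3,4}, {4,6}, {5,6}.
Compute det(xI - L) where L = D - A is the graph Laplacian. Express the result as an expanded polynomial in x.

x^6 - 10x^5 + 35x^4 - 52x^3 + 32x^2 - 6x

With the vertex order [1, 2, 3, 4, 5, 6], the degrees are [1, 1, 1, 3, 2, 2], giving D = diag(1, 1, 1, 3, 2, 2) and L = D - A. L has integer entries, so p(x) = det(xI - L) has integer coefficients. Expanding the determinant yields x^6 - 10x^5 + 35x^4 - 52x^3 + 32x^2 - 6x. The coefficient of x^5 equals -trace(L) = -10, matching the sum of degrees. The largest eigenvalue, 4.2143, is at most the vertex count 6. The eigenvalues sum to 10, which equals trace(L) = 2|E|.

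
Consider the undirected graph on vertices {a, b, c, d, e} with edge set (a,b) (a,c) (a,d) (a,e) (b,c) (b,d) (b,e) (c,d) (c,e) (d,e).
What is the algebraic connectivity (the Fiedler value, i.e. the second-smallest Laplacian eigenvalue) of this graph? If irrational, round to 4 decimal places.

Reading degrees in the order [a, b, c, d, e] gives [4, 4, 4, 4, 4]; set D = diag(4, 4, 4, 4, 4) and form L = D - A. The smallest Laplacian eigenvalue is always 0. The next one, lambda_2 = 5, measures how hard the graph is to disconnect: larger values mean better connectivity.

5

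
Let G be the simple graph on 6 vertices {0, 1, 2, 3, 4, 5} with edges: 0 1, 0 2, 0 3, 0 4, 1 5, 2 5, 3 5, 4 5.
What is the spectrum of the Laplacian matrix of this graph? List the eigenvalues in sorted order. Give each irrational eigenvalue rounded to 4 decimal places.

[0, 2, 2, 2, 4, 6]

Each diagonal entry of L is the vertex degree and each off-diagonal entry is -1 where an edge is present, 0 otherwise; in the order [0, 1, 2, 3, 4, 5] the diagonal is [4, 2, 2, 2, 2, 4]. Diagonalising L (or applying a numerical eigensolver to the 6x6 matrix) gives the spectrum above. The single zero eigenvalue shows the graph is connected. By the matrix-tree theorem the graph has (1/6) * product of the nonzero eigenvalues = 32 spanning trees. The eigenvalues sum to 16, which equals trace(L) = 2|E|.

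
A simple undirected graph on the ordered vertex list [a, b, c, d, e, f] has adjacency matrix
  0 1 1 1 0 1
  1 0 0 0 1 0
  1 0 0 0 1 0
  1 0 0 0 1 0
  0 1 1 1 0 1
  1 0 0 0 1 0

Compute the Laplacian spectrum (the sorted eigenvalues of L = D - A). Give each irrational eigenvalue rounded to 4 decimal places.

[0, 2, 2, 2, 4, 6]

Reading degrees in the order [a, b, c, d, e, f] gives [4, 2, 2, 2, 4, 2]; set D = diag(4, 2, 2, 2, 4, 2) and form L = D - A. The multiplicity of 0 as a Laplacian eigenvalue equals the number of connected components. By the matrix-tree theorem the graph has (1/6) * product of the nonzero eigenvalues = 32 spanning trees. The eigenvalues sum to 16, which equals trace(L) = 2|E|.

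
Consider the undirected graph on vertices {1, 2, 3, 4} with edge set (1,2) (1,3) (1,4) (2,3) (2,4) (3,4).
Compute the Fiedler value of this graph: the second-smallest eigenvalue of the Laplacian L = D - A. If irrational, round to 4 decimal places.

4

Each diagonal entry of L is the vertex degree and each off-diagonal entry is -1 where an edge is present, 0 otherwise; in the order [1, 2, 3, 4] the diagonal is [3, 3, 3, 3]. The sorted Laplacian eigenvalues are [0, 4, 4, 4]; the algebraic connectivity is the second entry, 4. The eigenvalues sum to 12, which equals trace(L) = 2|E|.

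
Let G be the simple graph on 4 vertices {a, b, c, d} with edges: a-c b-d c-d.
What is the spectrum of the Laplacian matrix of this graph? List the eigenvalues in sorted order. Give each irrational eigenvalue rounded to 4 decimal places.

[0, 0.5858, 2, 3.4142]

Each diagonal entry of L is the vertex degree and each off-diagonal entry is -1 where an edge is present, 0 otherwise; in the order [a, b, c, d] the diagonal is [1, 1, 2, 2]. Diagonalising L (or applying a numerical eigensolver to the 4x4 matrix) gives the spectrum above. By the matrix-tree theorem the graph has (1/4) * product of the nonzero eigenvalues = 1 spanning tree.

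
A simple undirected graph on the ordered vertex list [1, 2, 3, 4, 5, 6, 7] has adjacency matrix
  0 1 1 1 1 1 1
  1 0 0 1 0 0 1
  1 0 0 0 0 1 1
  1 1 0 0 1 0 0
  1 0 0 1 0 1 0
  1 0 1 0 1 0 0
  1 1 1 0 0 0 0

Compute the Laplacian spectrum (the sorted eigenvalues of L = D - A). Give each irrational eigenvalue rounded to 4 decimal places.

[0, 2, 2, 4, 4, 5, 7]

Each diagonal entry of L is the vertex degree and each off-diagonal entry is -1 where an edge is present, 0 otherwise; in the order [1, 2, 3, 4, 5, 6, 7] the diagonal is [6, 3, 3, 3, 3, 3, 3]. L is symmetric positive semidefinite, so every eigenvalue is real and nonnegative. The single zero eigenvalue shows the graph is connected. The eigenvalues sum to 24, which equals trace(L) = 2|E|.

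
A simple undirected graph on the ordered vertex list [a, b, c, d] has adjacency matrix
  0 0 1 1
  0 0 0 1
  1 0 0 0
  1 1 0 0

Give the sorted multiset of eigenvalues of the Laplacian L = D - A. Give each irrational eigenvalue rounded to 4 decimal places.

Each diagonal entry of L is the vertex degree and each off-diagonal entry is -1 where an edge is present, 0 otherwise; in the order [a, b, c, d] the diagonal is [2, 1, 1, 2]. Diagonalising L (or applying a numerical eigensolver to the 4x4 matrix) gives the spectrum above. The largest eigenvalue, 3.4142, is at most the vertex count 4.

[0, 0.5858, 2, 3.4142]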